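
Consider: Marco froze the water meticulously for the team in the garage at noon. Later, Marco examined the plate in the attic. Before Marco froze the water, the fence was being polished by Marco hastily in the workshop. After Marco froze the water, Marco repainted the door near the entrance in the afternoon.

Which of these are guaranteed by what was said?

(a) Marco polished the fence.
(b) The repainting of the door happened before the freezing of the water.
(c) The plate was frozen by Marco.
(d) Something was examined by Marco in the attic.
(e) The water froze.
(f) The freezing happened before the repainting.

(a), (d), (e), (f)

(a) Entailed — 'polish' is an activity; 'was polishing' entails that some polishing happened, so 'polished' holds.
(b) Not entailed — the narrative places the freezing before the repainting, not after.
(c) Not entailed — Marco froze the water, not the plate; the plate belongs to the examining event.
(d) Entailed — this follows by dropping conjuncts from the examining event's description.
(e) Entailed — 'Marco froze the water' is causative; it entails the inchoative 'the water froze'.
(f) Entailed — the narrative places the freezing before the repainting.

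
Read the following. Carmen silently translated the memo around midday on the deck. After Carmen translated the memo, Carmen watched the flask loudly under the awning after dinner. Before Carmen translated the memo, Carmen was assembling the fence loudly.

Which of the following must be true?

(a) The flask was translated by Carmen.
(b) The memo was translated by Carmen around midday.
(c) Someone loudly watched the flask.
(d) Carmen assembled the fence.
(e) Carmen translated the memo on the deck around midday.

(a) Not entailed — Carmen translated the memo, not the flask; the flask belongs to the watching event.
(b) Entailed — dropping 'silently', 'on the deck' leaves a sub-description the original still satisfies.
(c) Entailed — this follows by dropping conjuncts from the watching event's description.
(d) Not entailed — 'was assembling' is progressive on an accomplishment; it does not entail the completed 'assembled'.
(e) Entailed — every conjunct here is already in the original translating event.

(b), (c), (e)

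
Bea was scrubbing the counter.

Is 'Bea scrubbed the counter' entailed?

yes

'scrub' is atelic; if Bea was scrubbing the counter, then Bea scrubbed the counter (for some time).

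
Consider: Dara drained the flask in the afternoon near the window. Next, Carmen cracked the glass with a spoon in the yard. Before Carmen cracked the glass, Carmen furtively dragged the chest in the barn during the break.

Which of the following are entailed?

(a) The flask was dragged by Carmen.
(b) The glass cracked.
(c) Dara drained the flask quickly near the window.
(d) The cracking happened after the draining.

(a) Not entailed — Carmen dragged the chest, not the flask; the flask belongs to the draining event.
(b) Entailed — 'Carmen cracked the glass' is causative; it entails the inchoative 'the glass cracked'.
(c) Not entailed — 'quickly' adds information not in the original event.
(d) Entailed — the narrative places the draining before the cracking.

(b), (d)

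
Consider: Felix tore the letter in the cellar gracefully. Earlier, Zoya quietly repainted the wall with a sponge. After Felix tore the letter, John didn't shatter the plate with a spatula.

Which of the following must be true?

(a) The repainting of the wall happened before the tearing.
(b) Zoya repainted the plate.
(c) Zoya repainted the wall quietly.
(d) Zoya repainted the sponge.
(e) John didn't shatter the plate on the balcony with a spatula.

(a) Entailed — the narrative places the repainting before the tearing.
(b) Not entailed — Zoya repainted the wall, not the plate; the plate belongs to the shattering event.
(c) Entailed — dropping 'with a sponge' leaves a sub-description the original still satisfies.
(d) Not entailed — the sponge is the instrument, not what was repainted.
(e) Entailed — under negation, adding a further restriction is entailed: if no such shattering event occurred, none occurred on the balcony either.

(a), (c), (e)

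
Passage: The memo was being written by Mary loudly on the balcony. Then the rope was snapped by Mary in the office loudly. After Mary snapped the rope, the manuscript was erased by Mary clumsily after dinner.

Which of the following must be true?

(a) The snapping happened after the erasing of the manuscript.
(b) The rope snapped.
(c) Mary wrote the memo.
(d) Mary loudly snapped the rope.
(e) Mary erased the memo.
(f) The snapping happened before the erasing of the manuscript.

(a) Not entailed — the narrative places the snapping before the erasing, not after.
(b) Entailed — 'Mary snapped the rope' is causative; it entails the inchoative 'the rope snapped'.
(c) Not entailed — 'was writing' is progressive on an accomplishment; it does not entail the completed 'wrote'.
(d) Entailed — every conjunct here is already in the original snapping event.
(e) Not entailed — Mary erased the manuscript, not the memo; the memo belongs to the writing event.
(f) Entailed — the narrative places the snapping before the erasing.

(b), (d), (f)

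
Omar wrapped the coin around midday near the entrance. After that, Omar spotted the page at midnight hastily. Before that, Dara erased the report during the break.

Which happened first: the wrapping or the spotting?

the wrapping

The connectives place the wrapping before the spotting.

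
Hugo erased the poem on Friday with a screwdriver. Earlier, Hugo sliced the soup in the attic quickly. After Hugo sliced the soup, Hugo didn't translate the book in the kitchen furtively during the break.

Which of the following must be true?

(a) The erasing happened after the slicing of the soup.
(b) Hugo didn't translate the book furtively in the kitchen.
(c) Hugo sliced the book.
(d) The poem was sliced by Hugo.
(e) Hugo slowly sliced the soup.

(a) Entailed — the narrative places the slicing before the erasing.
(b) Not entailed — dropping 'during the break' under negation is not valid — the original leaves open that Hugo translated the book some other way.
(c) Not entailed — Hugo sliced the soup, not the book; the book belongs to the translating event.
(d) Not entailed — Hugo sliced the soup, not the poem; the poem belongs to the erasing event.
(e) Not entailed — 'slowly' adds a manner not in (and inconsistent with) the original.

(a)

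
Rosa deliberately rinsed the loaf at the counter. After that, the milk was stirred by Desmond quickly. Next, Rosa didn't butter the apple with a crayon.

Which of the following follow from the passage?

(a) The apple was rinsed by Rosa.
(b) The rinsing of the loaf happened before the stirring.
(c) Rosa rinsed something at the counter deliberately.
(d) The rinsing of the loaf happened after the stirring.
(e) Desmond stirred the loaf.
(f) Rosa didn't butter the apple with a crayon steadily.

(a) Not entailed — Rosa rinsed the loaf, not the apple; the apple belongs to the buttering event.
(b) Entailed — the narrative places the rinsing before the stirring.
(c) Entailed — generalizing the patient leaves a sub-description the original still satisfies.
(d) Not entailed — the narrative places the rinsing before the stirring, not after.
(e) Not entailed — Desmond stirred the milk, not the loaf; the loaf belongs to the rinsing event.
(f) Entailed — under negation, adding a further restriction is entailed: if no such buttering event occurred, none occurred steadily either.

(b), (c), (f)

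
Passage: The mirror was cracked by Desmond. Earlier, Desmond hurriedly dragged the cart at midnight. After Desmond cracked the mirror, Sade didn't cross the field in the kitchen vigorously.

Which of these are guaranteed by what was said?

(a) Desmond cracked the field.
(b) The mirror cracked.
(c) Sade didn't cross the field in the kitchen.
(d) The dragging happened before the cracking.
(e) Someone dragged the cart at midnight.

(b), (d), (e)

(a) Not entailed — Desmond cracked the mirror, not the field; the field belongs to the crossing event.
(b) Entailed — 'Desmond cracked the mirror' is causative; it entails the inchoative 'the mirror cracked'.
(c) Not entailed — dropping 'vigorously' under negation is not valid — the original leaves open that Sade crossed the field some other way.
(d) Entailed — the narrative places the dragging before the cracking.
(e) Entailed — the original entails any weakening of itself; this just drops 'hurriedly' and generalizes the agent.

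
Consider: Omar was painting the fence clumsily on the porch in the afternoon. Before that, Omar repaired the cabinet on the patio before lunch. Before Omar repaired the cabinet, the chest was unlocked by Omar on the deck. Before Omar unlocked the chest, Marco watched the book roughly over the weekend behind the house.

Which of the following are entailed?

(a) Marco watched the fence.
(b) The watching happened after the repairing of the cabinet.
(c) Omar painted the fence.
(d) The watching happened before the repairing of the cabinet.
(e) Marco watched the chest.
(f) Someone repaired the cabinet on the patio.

(d), (f)

(a) Not entailed — Marco watched the book, not the fence; the fence belongs to the painting event.
(b) Not entailed — the narrative places the watching before the repairing, not after.
(c) Not entailed — 'was painting' is progressive on an accomplishment; it does not entail the completed 'painted'.
(d) Entailed — the narrative places the watching before the repairing.
(e) Not entailed — Marco watched the book, not the chest; the chest belongs to the unlocking event.
(f) Entailed — dropping 'before lunch' and generalizing the agent leaves a sub-description the original still satisfies.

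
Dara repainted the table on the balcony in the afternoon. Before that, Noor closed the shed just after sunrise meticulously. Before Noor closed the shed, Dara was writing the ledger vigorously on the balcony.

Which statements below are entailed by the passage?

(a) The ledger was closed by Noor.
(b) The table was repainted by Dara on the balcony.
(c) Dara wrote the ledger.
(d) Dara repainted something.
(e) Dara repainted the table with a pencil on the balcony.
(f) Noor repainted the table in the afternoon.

(a) Not entailed — Noor closed the shed, not the ledger; the ledger belongs to the writing event.
(b) Entailed — this follows by dropping conjuncts from the repainting event's description.
(c) Not entailed — 'was writing' is progressive on an accomplishment; it does not entail the completed 'wrote'.
(d) Entailed — this follows by dropping conjuncts from the repainting event's description.
(e) Not entailed — 'with a pencil' adds information not in the original event.
(f) Not entailed — the passage has Dara repainting the table, not Noor.

(b), (d)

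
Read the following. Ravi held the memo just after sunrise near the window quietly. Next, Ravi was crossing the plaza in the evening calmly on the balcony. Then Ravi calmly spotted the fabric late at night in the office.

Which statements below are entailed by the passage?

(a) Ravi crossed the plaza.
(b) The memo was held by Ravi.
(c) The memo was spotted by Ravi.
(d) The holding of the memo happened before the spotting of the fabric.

(b), (d)

(a) Not entailed — 'was crossing' is progressive on an accomplishment; it does not entail the completed 'crossed'.
(b) Entailed — the original entails any weakening of itself; this just drops 'near the window', 'just after sunrise', 'quietly'.
(c) Not entailed — Ravi spotted the fabric, not the memo; the memo belongs to the holding event.
(d) Entailed — the narrative places the holding before the spotting.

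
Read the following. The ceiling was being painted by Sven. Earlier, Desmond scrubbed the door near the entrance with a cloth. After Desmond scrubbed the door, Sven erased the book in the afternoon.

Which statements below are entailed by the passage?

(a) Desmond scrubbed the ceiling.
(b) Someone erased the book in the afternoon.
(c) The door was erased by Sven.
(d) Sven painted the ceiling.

(a) Not entailed — Desmond scrubbed the door, not the ceiling; the ceiling belongs to the painting event.
(b) Entailed — the original entails any weakening of itself; this just generalizes the agent.
(c) Not entailed — Sven erased the book, not the door; the door belongs to the scrubbing event.
(d) Not entailed — 'was painting' is progressive on an accomplishment; it does not entail the completed 'painted'.

(b)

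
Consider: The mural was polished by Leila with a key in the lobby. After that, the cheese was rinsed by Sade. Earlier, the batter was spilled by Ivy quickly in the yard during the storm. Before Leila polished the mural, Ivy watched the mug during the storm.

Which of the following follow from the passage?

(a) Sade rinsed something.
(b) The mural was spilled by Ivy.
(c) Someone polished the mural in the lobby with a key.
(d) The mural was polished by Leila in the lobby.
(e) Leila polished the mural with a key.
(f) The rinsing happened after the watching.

(a) Entailed — the original entails any weakening of itself; this just generalizes the patient.
(b) Not entailed — Ivy spilled the batter, not the mural; the mural belongs to the polishing event.
(c) Entailed — generalizing the agent leaves a sub-description the original still satisfies.
(d) Entailed — the original entails any weakening of itself; this just drops 'with a key'.
(e) Entailed — the original entails any weakening of itself; this just drops 'in the lobby'.
(f) Entailed — the narrative places the watching before the rinsing.

(a), (c), (d), (e), (f)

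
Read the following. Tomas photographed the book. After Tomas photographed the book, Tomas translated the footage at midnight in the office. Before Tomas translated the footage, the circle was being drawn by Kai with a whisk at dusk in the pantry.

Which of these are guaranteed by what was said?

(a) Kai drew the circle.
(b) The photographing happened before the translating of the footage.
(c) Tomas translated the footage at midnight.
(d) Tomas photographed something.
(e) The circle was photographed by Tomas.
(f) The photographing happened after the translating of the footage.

(b), (c), (d)

(a) Not entailed — 'was drawing' is progressive on an accomplishment; it does not entail the completed 'drew'.
(b) Entailed — the narrative places the photographing before the translating.
(c) Entailed — the original entails any weakening of itself; this just drops 'in the office'.
(d) Entailed — this follows by dropping conjuncts from the photographing event's description.
(e) Not entailed — Tomas photographed the book, not the circle; the circle belongs to the drawing event.
(f) Not entailed — the narrative places the photographing before the translating, not after.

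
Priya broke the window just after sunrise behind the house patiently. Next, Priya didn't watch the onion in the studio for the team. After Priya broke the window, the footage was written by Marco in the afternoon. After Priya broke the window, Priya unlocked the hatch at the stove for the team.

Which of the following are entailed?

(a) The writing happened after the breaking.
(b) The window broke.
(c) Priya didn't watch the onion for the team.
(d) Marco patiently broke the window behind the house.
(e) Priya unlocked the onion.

(a) Entailed — the narrative places the breaking before the writing.
(b) Entailed — 'Priya broke the window' is causative; it entails the inchoative 'the window broke'.
(c) Not entailed — dropping 'in the studio' under negation is not valid — the original leaves open that Priya watched the onion some other way.
(d) Not entailed — the passage has Priya breaking the window, not Marco.
(e) Not entailed — Priya unlocked the hatch, not the onion; the onion belongs to the watching event.

(a), (b)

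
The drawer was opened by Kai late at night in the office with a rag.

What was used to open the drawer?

a rag

'with a rag' marks the instrument of the opening event.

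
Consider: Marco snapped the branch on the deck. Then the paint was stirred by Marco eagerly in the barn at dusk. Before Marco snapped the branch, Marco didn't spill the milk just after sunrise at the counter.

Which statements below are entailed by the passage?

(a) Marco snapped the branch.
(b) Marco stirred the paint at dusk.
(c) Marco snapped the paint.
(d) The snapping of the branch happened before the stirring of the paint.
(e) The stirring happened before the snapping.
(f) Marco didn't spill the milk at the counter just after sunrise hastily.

(a), (b), (d), (f)

(a) Entailed — every conjunct here is already in the original snapping event.
(b) Entailed — this follows by dropping conjuncts from the stirring event's description.
(c) Not entailed — Marco snapped the branch, not the paint; the paint belongs to the stirring event.
(d) Entailed — the narrative places the snapping before the stirring.
(e) Not entailed — the narrative places the snapping before the stirring, not after.
(f) Entailed — under negation, adding a further restriction is entailed: if no such spilling event occurred, none occurred hastily either.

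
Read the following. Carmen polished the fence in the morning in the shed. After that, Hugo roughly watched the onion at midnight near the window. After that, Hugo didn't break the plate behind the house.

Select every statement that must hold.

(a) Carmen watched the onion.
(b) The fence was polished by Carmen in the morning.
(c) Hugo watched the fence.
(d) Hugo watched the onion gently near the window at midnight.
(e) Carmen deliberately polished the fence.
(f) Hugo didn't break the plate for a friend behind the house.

(b), (f)

(a) Not entailed — the passage has Hugo watching the onion, not Carmen.
(b) Entailed — every conjunct here is already in the original polishing event.
(c) Not entailed — Hugo watched the onion, not the fence; the fence belongs to the polishing event.
(d) Not entailed — 'gently' adds a manner not in (and inconsistent with) the original.
(e) Not entailed — 'deliberately' adds information not in the original event.
(f) Entailed — under negation, adding a further restriction is entailed: if no such breaking event occurred, none occurred for a friend either.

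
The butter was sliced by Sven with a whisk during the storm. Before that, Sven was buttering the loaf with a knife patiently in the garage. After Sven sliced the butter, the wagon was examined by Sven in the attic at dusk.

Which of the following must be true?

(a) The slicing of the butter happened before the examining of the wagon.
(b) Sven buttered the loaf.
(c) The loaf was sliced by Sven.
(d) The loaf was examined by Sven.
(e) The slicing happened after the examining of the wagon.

(a) Entailed — the narrative places the slicing before the examining.
(b) Not entailed — 'was buttering' is progressive on an accomplishment; it does not entail the completed 'buttered'.
(c) Not entailed — Sven sliced the butter, not the loaf; the loaf belongs to the buttering event.
(d) Not entailed — Sven examined the wagon, not the loaf; the loaf belongs to the buttering event.
(e) Not entailed — the narrative places the slicing before the examining, not after.

(a)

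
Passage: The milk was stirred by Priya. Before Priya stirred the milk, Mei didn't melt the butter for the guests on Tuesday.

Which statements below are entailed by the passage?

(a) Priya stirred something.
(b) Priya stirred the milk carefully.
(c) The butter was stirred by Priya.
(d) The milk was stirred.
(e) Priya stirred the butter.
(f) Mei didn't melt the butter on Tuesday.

(a), (d)

(a) Entailed — the original entails any weakening of itself; this just generalizes the patient.
(b) Not entailed — 'carefully' adds information not in the original event.
(c) Not entailed — Priya stirred the milk, not the butter; the butter belongs to the melting event.
(d) Entailed — generalizing the agent leaves a sub-description the original still satisfies.
(e) Not entailed — Priya stirred the milk, not the butter; the butter belongs to the melting event.
(f) Not entailed — dropping 'for the guests' under negation is not valid — the original leaves open that Mei melted the butter some other way.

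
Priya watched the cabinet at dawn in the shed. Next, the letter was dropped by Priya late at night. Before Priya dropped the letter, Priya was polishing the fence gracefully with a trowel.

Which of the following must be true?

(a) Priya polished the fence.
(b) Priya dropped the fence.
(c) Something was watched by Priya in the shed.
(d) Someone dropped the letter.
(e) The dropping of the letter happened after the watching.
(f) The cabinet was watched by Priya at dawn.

(a), (c), (d), (e), (f)

(a) Entailed — 'polish' is an activity; 'was polishing' entails that some polishing happened, so 'polished' holds.
(b) Not entailed — Priya dropped the letter, not the fence; the fence belongs to the polishing event.
(c) Entailed — every conjunct here is already in the original watching event.
(d) Entailed — the original entails any weakening of itself; this just drops 'late at night' and generalizes the agent.
(e) Entailed — the narrative places the watching before the dropping.
(f) Entailed — this follows by dropping conjuncts from the watching event's description.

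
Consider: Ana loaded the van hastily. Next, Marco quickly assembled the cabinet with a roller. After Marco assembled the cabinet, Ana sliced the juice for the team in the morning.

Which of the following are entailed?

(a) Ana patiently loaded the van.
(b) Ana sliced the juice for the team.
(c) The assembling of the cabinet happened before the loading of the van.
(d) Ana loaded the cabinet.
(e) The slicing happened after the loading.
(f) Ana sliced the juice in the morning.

(a) Not entailed — 'patiently' adds a manner not in (and inconsistent with) the original.
(b) Entailed — dropping 'in the morning' leaves a sub-description the original still satisfies.
(c) Not entailed — the narrative places the loading before the assembling, not after.
(d) Not entailed — Ana loaded the van, not the cabinet; the cabinet belongs to the assembling event.
(e) Entailed — the narrative places the loading before the slicing.
(f) Entailed — dropping 'for the team' leaves a sub-description the original still satisfies.

(b), (e), (f)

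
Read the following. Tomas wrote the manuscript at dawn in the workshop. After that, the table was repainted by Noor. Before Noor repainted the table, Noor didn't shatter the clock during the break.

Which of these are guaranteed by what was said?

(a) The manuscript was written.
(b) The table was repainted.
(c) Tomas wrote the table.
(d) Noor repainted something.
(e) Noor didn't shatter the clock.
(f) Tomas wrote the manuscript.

(a), (b), (d), (f)

(a) Entailed — dropping 'at dawn', 'in the workshop' and generalizing the agent leaves a sub-description the original still satisfies.
(b) Entailed — generalizing the agent leaves a sub-description the original still satisfies.
(c) Not entailed — Tomas wrote the manuscript, not the table; the table belongs to the repainting event.
(d) Entailed — every conjunct here is already in the original repainting event.
(e) Not entailed — dropping 'during the break' under negation is not valid — the original leaves open that Noor shattered the clock some other way.
(f) Entailed — dropping 'at dawn', 'in the workshop' leaves a sub-description the original still satisfies.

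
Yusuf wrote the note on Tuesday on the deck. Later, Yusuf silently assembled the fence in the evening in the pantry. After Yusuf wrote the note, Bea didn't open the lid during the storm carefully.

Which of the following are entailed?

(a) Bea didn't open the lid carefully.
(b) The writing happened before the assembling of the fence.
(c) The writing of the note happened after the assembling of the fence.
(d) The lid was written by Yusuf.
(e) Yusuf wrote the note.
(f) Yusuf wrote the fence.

(a) Not entailed — dropping 'during the storm' under negation is not valid — the original leaves open that Bea opened the lid some other way.
(b) Entailed — the narrative places the writing before the assembling.
(c) Not entailed — the narrative places the writing before the assembling, not after.
(d) Not entailed — Yusuf wrote the note, not the lid; the lid belongs to the opening event.
(e) Entailed — this follows by dropping conjuncts from the writing event's description.
(f) Not entailed — Yusuf wrote the note, not the fence; the fence belongs to the assembling event.

(b), (e)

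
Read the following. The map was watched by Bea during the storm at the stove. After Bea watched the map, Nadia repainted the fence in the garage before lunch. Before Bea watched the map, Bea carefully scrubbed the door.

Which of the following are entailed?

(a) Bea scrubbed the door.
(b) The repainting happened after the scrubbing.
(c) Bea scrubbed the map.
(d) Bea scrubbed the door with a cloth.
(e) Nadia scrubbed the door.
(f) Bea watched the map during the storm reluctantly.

(a), (b)

(a) Entailed — dropping 'carefully' leaves a sub-description the original still satisfies.
(b) Entailed — the narrative places the scrubbing before the repainting.
(c) Not entailed — Bea scrubbed the door, not the map; the map belongs to the watching event.
(d) Not entailed — 'with a cloth' adds information not in the original event.
(e) Not entailed — the passage has Bea scrubbing the door, not Nadia.
(f) Not entailed — 'reluctantly' adds information not in the original event.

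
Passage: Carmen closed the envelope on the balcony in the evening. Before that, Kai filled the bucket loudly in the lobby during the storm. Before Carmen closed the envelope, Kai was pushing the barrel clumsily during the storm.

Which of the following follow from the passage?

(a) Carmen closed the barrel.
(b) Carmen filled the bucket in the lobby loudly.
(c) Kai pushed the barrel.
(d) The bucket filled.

(a) Not entailed — Carmen closed the envelope, not the barrel; the barrel belongs to the pushing event.
(b) Not entailed — the passage has Kai filling the bucket, not Carmen.
(c) Entailed — 'push' is an activity; 'was pushing' entails that some pushing happened, so 'pushed' holds.
(d) Entailed — 'Kai filled the bucket' is causative; it entails the inchoative 'the bucket filled'.

(c), (d)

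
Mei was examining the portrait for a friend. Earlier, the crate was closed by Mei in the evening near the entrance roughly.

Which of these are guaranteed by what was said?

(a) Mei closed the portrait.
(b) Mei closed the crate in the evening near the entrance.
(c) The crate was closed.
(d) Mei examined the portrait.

(b), (c), (d)

(a) Not entailed — Mei closed the crate, not the portrait; the portrait belongs to the examining event.
(b) Entailed — dropping 'roughly' leaves a sub-description the original still satisfies.
(c) Entailed — the original entails any weakening of itself; this just drops 'near the entrance', 'in the evening', 'roughly' and generalizes the agent.
(d) Entailed — 'examine' is an activity; 'was examining' entails that some examining happened, so 'examined' holds.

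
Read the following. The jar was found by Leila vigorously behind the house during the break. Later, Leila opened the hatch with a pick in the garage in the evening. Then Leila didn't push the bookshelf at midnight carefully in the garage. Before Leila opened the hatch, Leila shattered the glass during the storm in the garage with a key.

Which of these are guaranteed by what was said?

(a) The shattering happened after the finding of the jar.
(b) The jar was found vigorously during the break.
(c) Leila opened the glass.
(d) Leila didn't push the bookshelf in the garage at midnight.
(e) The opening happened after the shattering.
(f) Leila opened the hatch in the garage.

(b), (e), (f)

(a) Not entailed — the narrative doesn't order the finding relative to the shattering.
(b) Entailed — this follows by dropping conjuncts from the finding event's description.
(c) Not entailed — Leila opened the hatch, not the glass; the glass belongs to the shattering event.
(d) Not entailed — dropping 'carefully' under negation is not valid — the original leaves open that Leila pushed the bookshelf some other way.
(e) Entailed — the narrative places the shattering before the opening.
(f) Entailed — the original entails any weakening of itself; this just drops 'with a pick', 'in the evening'.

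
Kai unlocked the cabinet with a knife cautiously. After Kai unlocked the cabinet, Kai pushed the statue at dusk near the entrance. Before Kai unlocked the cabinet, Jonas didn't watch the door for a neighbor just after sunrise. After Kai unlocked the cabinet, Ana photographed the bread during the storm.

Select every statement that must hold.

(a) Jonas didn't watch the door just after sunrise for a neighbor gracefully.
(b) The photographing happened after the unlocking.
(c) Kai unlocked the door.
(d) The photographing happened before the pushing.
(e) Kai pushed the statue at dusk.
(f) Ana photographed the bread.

(a) Entailed — under negation, adding a further restriction is entailed: if no such watching event occurred, none occurred gracefully either.
(b) Entailed — the narrative places the unlocking before the photographing.
(c) Not entailed — Kai unlocked the cabinet, not the door; the door belongs to the watching event.
(d) Not entailed — the narrative doesn't order the photographing relative to the pushing.
(e) Entailed — every conjunct here is already in the original pushing event.
(f) Entailed — this follows by dropping conjuncts from the photographing event's description.

(a), (b), (e), (f)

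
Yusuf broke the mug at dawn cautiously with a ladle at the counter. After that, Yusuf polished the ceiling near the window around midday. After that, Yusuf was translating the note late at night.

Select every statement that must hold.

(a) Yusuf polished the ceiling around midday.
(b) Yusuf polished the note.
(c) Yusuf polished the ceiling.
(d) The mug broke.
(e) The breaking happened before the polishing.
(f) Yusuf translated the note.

(a) Entailed — every conjunct here is already in the original polishing event.
(b) Not entailed — Yusuf polished the ceiling, not the note; the note belongs to the translating event.
(c) Entailed — this follows by dropping conjuncts from the polishing event's description.
(d) Entailed — 'Yusuf broke the mug' is causative; it entails the inchoative 'the mug broke'.
(e) Entailed — the narrative places the breaking before the polishing.
(f) Not entailed — 'was translating' is progressive on an accomplishment; it does not entail the completed 'translated'.

(a), (c), (d), (e)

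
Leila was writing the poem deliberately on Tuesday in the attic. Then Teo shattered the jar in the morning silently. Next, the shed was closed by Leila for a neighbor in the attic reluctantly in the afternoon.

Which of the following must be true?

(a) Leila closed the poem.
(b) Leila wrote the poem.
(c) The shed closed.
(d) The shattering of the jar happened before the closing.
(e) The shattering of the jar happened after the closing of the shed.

(c), (d)

(a) Not entailed — Leila closed the shed, not the poem; the poem belongs to the writing event.
(b) Not entailed — 'was writing' is progressive on an accomplishment; it does not entail the completed 'wrote'.
(c) Entailed — 'Leila closed the shed' is causative; it entails the inchoative 'the shed closed'.
(d) Entailed — the narrative places the shattering before the closing.
(e) Not entailed — the narrative places the shattering before the closing, not after.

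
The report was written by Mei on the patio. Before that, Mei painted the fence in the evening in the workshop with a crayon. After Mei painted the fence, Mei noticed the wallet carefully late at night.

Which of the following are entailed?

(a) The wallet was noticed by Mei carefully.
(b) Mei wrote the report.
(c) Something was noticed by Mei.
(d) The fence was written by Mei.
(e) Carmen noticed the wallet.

(a) Entailed — the original entails any weakening of itself; this just drops 'late at night'.
(b) Entailed — this follows by dropping conjuncts from the writing event's description.
(c) Entailed — this follows by dropping conjuncts from the noticing event's description.
(d) Not entailed — Mei wrote the report, not the fence; the fence belongs to the painting event.
(e) Not entailed — the passage has Mei noticing the wallet, not Carmen.

(a), (b), (c)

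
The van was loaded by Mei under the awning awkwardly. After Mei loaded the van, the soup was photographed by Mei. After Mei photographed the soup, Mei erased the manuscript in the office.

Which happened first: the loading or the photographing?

the loading

The connectives place the loading before the photographing.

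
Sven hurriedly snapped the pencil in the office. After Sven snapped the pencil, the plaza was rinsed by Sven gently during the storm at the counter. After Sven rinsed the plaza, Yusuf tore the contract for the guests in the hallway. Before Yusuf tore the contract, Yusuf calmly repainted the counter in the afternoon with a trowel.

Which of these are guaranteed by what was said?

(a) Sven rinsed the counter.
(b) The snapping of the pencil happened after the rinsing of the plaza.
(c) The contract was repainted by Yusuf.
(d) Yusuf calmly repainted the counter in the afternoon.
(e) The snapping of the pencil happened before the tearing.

(a) Not entailed — Sven rinsed the plaza, not the counter; the counter belongs to the repainting event.
(b) Not entailed — the narrative places the snapping before the rinsing, not after.
(c) Not entailed — Yusuf repainted the counter, not the contract; the contract belongs to the tearing event.
(d) Entailed — dropping 'with a trowel' leaves a sub-description the original still satisfies.
(e) Entailed — the narrative places the snapping before the tearing.

(d), (e)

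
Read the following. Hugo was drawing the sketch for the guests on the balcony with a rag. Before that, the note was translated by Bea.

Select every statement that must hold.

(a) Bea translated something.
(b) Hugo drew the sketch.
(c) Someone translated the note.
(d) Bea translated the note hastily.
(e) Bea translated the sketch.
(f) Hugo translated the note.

(a) Entailed — this follows by dropping conjuncts from the translating event's description.
(b) Not entailed — 'was drawing' is progressive on an accomplishment; it does not entail the completed 'drew'.
(c) Entailed — the original entails any weakening of itself; this just generalizes the agent.
(d) Not entailed — 'hastily' adds information not in the original event.
(e) Not entailed — Bea translated the note, not the sketch; the sketch belongs to the drawing event.
(f) Not entailed — the passage has Bea translating the note, not Hugo.

(a), (c)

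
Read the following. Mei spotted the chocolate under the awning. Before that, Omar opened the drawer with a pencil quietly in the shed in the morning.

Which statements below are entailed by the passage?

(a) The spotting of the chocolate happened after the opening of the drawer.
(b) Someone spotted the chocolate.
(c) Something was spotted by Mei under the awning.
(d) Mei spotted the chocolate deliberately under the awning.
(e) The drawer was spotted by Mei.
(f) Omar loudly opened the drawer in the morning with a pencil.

(a) Entailed — the narrative places the opening before the spotting.
(b) Entailed — dropping 'under the awning' and generalizing the agent leaves a sub-description the original still satisfies.
(c) Entailed — generalizing the patient leaves a sub-description the original still satisfies.
(d) Not entailed — 'deliberately' adds information not in the original event.
(e) Not entailed — Mei spotted the chocolate, not the drawer; the drawer belongs to the opening event.
(f) Not entailed — 'loudly' adds a manner not in (and inconsistent with) the original.

(a), (b), (c)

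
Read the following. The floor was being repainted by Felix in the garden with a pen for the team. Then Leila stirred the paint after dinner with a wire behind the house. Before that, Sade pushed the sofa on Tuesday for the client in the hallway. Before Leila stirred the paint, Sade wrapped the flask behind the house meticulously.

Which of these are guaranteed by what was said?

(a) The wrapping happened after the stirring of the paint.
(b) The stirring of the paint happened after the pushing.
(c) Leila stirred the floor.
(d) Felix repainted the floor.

(a) Not entailed — the narrative places the wrapping before the stirring, not after.
(b) Entailed — the narrative places the pushing before the stirring.
(c) Not entailed — Leila stirred the paint, not the floor; the floor belongs to the repainting event.
(d) Not entailed — 'was repainting' is progressive on an accomplishment; it does not entail the completed 'repainted'.

(b)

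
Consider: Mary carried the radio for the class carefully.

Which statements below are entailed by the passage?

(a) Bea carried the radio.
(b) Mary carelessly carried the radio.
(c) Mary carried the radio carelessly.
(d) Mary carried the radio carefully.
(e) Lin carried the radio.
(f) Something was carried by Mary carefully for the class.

(a) Not entailed — the passage has Mary carrying the radio, not Bea.
(b) Not entailed — 'carelessly' adds a manner not in (and inconsistent with) the original.
(c) Not entailed — 'carelessly' adds a manner not in (and inconsistent with) the original.
(d) Entailed — every conjunct here is already in the original carrying event.
(e) Not entailed — the passage has Mary carrying the radio, not Lin.
(f) Entailed — generalizing the patient leaves a sub-description the original still satisfies.

(d), (f)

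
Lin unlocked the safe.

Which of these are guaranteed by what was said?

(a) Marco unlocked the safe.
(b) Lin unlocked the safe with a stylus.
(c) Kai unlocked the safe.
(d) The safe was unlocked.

(d)

(a) Not entailed — the passage has Lin unlocking the safe, not Marco.
(b) Not entailed — 'with a stylus' adds information not in the original event.
(c) Not entailed — the passage has Lin unlocking the safe, not Kai.
(d) Entailed — generalizing the agent leaves a sub-description the original still satisfies.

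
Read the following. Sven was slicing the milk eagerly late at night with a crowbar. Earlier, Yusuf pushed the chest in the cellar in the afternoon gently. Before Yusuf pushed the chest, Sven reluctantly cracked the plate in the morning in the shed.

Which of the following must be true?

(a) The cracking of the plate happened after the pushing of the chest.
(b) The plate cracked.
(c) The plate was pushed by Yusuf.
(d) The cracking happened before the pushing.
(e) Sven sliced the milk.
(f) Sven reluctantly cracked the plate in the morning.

(b), (d), (f)

(a) Not entailed — the narrative places the cracking before the pushing, not after.
(b) Entailed — 'Sven cracked the plate' is causative; it entails the inchoative 'the plate cracked'.
(c) Not entailed — Yusuf pushed the chest, not the plate; the plate belongs to the cracking event.
(d) Entailed — the narrative places the cracking before the pushing.
(e) Not entailed — 'was slicing' is progressive on an accomplishment; it does not entail the completed 'sliced'.
(f) Entailed — dropping 'in the shed' leaves a sub-description the original still satisfies.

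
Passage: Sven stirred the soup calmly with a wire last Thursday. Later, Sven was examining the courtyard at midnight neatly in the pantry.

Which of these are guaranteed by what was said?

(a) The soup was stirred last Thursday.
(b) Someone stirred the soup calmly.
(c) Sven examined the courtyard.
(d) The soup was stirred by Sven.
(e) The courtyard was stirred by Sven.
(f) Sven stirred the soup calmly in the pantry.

(a) Entailed — dropping 'with a wire', 'calmly' and generalizing the agent leaves a sub-description the original still satisfies.
(b) Entailed — the original entails any weakening of itself; this just drops 'last Thursday', 'with a wire' and generalizes the agent.
(c) Entailed — 'examine' is an activity; 'was examining' entails that some examining happened, so 'examined' holds.
(d) Entailed — the original entails any weakening of itself; this just drops 'last Thursday', 'with a wire', 'calmly'.
(e) Not entailed — Sven stirred the soup, not the courtyard; the courtyard belongs to the examining event.
(f) Not entailed — 'in the pantry' adds information not in the original event.

(a), (b), (c), (d)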